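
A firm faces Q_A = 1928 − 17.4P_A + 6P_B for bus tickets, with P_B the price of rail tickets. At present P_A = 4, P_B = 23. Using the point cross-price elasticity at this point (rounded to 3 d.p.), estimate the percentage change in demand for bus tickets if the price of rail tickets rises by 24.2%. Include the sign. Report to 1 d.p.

At P_A = 4, P_B = 23: Q_A = 1996.4.
∂Q_A/∂P_B = 6.
ε = (∂Q_A/∂P_B)(P_B/Q_A) = 6.0000 × 23/1996.4 ≈ 0.069.
%ΔQ_A ≈ ε × %ΔP_B = 0.069 × (24.2%) = 1.7%.

1.7%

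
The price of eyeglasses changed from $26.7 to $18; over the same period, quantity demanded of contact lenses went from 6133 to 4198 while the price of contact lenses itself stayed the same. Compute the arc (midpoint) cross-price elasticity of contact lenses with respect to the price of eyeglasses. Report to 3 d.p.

0.962

ΔQ_A = 4198 − 6133 = -1935; ΔP_B = 18 − 26.7 = -8.7.
Midpoints: Q̄_A = 5165.5, P̄_B = 22.35.
ε = (ΔQ_A/Q̄_A)/(ΔP_B/P̄_B) = (-1935/5165.5)/(-8.7/22.35) ≈ 0.962.
ε > 0: contact lenses and eyeglasses are substitutes.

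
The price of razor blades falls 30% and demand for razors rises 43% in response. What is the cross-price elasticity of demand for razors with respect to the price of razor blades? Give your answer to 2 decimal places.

ε = (%ΔQ of razors) / (%ΔP of razor blades) = (43%) / (-30%) ≈ -1.43.

-1.43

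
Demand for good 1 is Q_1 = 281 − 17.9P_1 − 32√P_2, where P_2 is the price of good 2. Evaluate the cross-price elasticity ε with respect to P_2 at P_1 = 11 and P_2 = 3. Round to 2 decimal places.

At P_1 = 11 and P_2 = 3: Q_1 = 28.674.
∂Q_1/∂P_2 = -32/(2√P_2) = -32/(2√3) = -9.2376.
ε = (∂Q_1/∂P_2)(P_2/Q_1) = -9.2376 × (3/28.674) ≈ -0.97.
ε < 0: complements.

-0.97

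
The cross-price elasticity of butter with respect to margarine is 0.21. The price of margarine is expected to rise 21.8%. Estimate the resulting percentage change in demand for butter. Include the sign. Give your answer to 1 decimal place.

%ΔQ ≈ ε × %ΔP of margarine = 0.21 × (21.8%) = 4.6%.

4.6%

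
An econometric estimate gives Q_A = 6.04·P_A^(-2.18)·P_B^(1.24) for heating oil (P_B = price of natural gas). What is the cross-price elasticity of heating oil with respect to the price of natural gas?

1.24

In a log-linear (constant-elasticity) demand function, the coefficient on the exponent of P_B is the cross-price elasticity.
ε = 1.24. Positive, so heating oil and natural gas are substitutes.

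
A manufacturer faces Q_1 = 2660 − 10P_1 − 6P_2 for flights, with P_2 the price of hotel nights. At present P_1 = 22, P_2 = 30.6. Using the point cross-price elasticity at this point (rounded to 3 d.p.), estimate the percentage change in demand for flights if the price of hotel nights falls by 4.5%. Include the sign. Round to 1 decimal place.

At P_1 = 22, P_2 = 30.6: Q_1 = 2256.4.
∂Q_1/∂P_2 = -6.
ε = (∂Q_1/∂P_2)(P_2/Q_1) = -6.0000 × 30.6/2256.4 ≈ -0.081.
%ΔQ_1 ≈ ε × %ΔP_2 = -0.081 × (-4.5%) = 0.4%.

0.4%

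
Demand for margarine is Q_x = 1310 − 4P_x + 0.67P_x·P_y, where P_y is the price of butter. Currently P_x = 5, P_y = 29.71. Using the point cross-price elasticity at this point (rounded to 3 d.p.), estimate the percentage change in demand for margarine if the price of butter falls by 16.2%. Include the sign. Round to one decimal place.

At P_x = 5, P_y = 29.71: Q_x = 1389.528.
∂Q_x/∂P_y = 0.67P_x = 3.3500.
ε = (∂Q_x/∂P_y)(P_y/Q_x) = 3.3500 × 29.71/1389.528 ≈ 0.072.
%ΔQ_x ≈ ε × %ΔP_y = 0.072 × (-16.2%) = -1.2%.

-1.2%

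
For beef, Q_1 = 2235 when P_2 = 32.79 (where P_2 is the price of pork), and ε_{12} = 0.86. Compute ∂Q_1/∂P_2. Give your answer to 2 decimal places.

58.62

ε = (∂Q_1/∂P_2)·(P_2/Q_1) ⇒ ∂Q_1/∂P_2 = ε·Q_1/P_2 = 0.86 × 2235/32.79 ≈ 58.62.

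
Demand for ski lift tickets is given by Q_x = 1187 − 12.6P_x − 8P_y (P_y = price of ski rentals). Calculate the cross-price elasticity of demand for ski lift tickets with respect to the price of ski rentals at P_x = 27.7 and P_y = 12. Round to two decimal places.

At P_x = 27.7 and P_y = 12: Q_x = 741.98.
∂Q_x/∂P_y = -8.
ε = (∂Q_x/∂P_y)(P_y/Q_x) = -8 × (12/741.98) ≈ -0.13.

-0.13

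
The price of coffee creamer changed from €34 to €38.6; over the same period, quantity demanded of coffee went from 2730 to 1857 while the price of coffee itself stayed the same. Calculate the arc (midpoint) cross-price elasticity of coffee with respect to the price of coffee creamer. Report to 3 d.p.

ΔQ_A = 1857 − 2730 = -873; ΔP_B = 38.6 − 34 = 4.6.
Midpoints: Q̄_A = 2293.5, P̄_B = 36.30.
ε = (ΔQ_A/Q̄_A)/(ΔP_B/P̄_B) = (-873/2293.5)/(4.6/36.30) ≈ -3.004.

-3.004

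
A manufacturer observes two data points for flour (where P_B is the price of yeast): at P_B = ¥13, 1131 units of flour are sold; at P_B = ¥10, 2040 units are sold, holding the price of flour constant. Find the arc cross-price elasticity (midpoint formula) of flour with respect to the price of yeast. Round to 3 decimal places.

-2.198

ΔQ_A = 2040 − 1131 = 909; ΔP_B = 10 − 13 = -3.
Midpoints: Q̄_A = 1585.5, P̄_B = 11.50.
ε = (ΔQ_A/Q̄_A)/(ΔP_B/P̄_B) = (909/1585.5)/(-3/11.50) ≈ -2.198.
ε < 0: flour and yeast are complements.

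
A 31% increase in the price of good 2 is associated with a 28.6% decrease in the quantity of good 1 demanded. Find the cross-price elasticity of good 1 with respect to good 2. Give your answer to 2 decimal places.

ε = (%ΔQ of good 1) / (%ΔP of good 2) = (-28.6%) / (31%) ≈ -0.92.
Negative cross-price elasticity: complements.

-0.92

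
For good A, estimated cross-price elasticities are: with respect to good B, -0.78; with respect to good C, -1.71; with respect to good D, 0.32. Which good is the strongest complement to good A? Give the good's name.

Complements have ε < 0. The most negative value is -1.71 (good C).

good C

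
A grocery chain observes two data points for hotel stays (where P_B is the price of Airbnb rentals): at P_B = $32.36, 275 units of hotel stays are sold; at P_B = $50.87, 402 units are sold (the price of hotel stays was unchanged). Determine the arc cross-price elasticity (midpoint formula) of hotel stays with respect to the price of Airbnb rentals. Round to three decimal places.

0.844

ΔQ_A = 402 − 275 = 127; ΔP_B = 50.87 − 32.36 = 18.51.
Midpoints: Q̄_A = 338.5, P̄_B = 41.61.
ε = (ΔQ_A/Q̄_A)/(ΔP_B/P̄_B) = (127/338.5)/(18.51/41.61) ≈ 0.844.
ε > 0: hotel stays and Airbnb rentals are substitutes.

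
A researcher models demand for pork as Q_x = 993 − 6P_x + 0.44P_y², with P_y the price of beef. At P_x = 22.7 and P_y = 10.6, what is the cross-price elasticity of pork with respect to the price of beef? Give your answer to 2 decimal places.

At P_x = 22.7 and P_y = 10.6: Q_x = 906.238.
∂Q_x/∂P_y = 0.88P_y = 0.88(10.6) = 9.3280.
ε = (∂Q_x/∂P_y)(P_y/Q_x) = 9.3280 × (10.6/906.238) ≈ 0.11.
ε > 0: substitutes.

0.11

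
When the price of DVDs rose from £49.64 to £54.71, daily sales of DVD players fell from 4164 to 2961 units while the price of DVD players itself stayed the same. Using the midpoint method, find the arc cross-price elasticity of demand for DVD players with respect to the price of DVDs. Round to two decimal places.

-3.48

ΔQ_A = 2961 − 4164 = -1203; ΔP_B = 54.71 − 49.64 = 5.07.
Midpoints: Q̄_A = 3562.5, P̄_B = 52.17.
ε = (ΔQ_A/Q̄_A)/(ΔP_B/P̄_B) = (-1203/3562.5)/(5.07/52.17) ≈ -3.48.
ε < 0: DVD players and DVDs are complements.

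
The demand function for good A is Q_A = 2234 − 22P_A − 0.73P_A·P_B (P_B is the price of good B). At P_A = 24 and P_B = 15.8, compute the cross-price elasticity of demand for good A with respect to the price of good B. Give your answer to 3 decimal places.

At P_A = 24 and P_B = 15.8: Q_A = 1429.184.
∂Q_A/∂P_B = -0.73P_A = -0.73(24) = -17.5200.
ε = (∂Q_A/∂P_B)(P_B/Q_A) = -17.5200 × (15.8/1429.184) ≈ -0.194.

-0.194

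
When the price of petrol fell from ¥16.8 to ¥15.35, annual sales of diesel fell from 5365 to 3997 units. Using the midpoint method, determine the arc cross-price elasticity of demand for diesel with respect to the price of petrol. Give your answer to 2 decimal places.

3.24

ΔQ_A = 3997 − 5365 = -1368; ΔP_B = 15.35 − 16.8 = -1.45.
Midpoints: Q̄_A = 4681.0, P̄_B = 16.07.
ε = (ΔQ_A/Q̄_A)/(ΔP_B/P̄_B) = (-1368/4681.0)/(-1.45/16.07) ≈ 3.24.
ε > 0: diesel and petrol are substitutes.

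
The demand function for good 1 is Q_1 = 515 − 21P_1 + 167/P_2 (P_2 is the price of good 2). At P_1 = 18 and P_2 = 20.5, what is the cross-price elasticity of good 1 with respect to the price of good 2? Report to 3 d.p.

-0.056

At P_1 = 18 and P_2 = 20.5: Q_1 = 145.146.
∂Q_1/∂P_2 = −167/P_2² = -0.3974.
ε = (∂Q_1/∂P_2)(P_2/Q_1) = -0.3974 × (20.5/145.146) ≈ -0.056.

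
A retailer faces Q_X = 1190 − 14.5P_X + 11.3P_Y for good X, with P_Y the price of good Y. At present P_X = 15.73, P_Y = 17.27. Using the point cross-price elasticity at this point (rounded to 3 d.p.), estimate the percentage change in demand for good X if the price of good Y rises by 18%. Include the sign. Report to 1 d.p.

At P_X = 15.73, P_Y = 17.27: Q_X = 1157.066.
∂Q_X/∂P_Y = 11.3.
ε = (∂Q_X/∂P_Y)(P_Y/Q_X) = 11.3000 × 17.27/1157.066 ≈ 0.169.
%ΔQ_X ≈ ε × %ΔP_Y = 0.169 × (18%) = 3.0%.

3.0%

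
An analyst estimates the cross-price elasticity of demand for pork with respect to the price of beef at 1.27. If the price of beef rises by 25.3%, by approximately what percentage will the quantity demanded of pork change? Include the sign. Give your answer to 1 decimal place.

%ΔQ ≈ ε × %ΔP of beef = 1.27 × (25.3%) = 32.1%.

32.1%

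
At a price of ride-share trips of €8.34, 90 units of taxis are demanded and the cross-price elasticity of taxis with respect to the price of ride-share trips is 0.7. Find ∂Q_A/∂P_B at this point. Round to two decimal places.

ε = (∂Q_A/∂P_B)·(P_B/Q_A) ⇒ ∂Q_A/∂P_B = ε·Q_A/P_B = 0.7 × 90/8.34 ≈ 7.55.

7.55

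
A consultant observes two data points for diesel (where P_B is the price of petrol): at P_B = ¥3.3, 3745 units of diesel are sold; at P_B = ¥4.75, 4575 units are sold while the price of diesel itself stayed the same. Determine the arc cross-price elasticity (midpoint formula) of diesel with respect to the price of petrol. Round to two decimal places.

ΔQ_A = 4575 − 3745 = 830; ΔP_B = 4.75 − 3.3 = 1.45.
Midpoints: Q̄_A = 4160.0, P̄_B = 4.03.
ε = (ΔQ_A/Q̄_A)/(ΔP_B/P̄_B) = (830/4160.0)/(1.45/4.03) ≈ 0.55.
ε > 0: diesel and petrol are substitutes.

0.55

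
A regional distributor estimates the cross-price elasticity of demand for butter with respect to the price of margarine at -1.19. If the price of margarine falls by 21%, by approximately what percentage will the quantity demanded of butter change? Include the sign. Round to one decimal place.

%ΔQ ≈ ε × %ΔP of margarine = -1.19 × (-21%) = 25.0%.
Demand for butter rises by about 25.0%.

25.0%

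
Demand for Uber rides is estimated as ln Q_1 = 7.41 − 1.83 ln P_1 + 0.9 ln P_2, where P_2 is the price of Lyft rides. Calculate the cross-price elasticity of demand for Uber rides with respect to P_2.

0.90

In a log-linear (constant-elasticity) demand function, the coefficient on ln P_2 is the cross-price elasticity.
ε = 0.90. Positive, so Uber rides and Lyft rides are substitutes.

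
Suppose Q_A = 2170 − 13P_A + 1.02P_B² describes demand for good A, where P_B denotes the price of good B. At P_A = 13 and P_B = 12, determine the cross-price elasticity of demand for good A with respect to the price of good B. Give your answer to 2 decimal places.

0.14

At P_A = 13 and P_B = 12: Q_A = 2147.88.
∂Q_A/∂P_B = 2.04P_B = 2.04(12) = 24.4800.
ε = (∂Q_A/∂P_B)(P_B/Q_A) = 24.4800 × (12/2147.88) ≈ 0.14.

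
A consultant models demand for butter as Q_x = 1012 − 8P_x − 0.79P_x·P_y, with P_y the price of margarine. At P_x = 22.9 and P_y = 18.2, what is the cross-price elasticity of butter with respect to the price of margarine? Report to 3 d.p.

-0.659

At P_x = 22.9 and P_y = 18.2: Q_x = 499.544.
∂Q_x/∂P_y = -0.79P_x = -0.79(22.9) = -18.0910.
ε = (∂Q_x/∂P_y)(P_y/Q_x) = -18.0910 × (18.2/499.544) ≈ -0.659.
ε < 0: complements.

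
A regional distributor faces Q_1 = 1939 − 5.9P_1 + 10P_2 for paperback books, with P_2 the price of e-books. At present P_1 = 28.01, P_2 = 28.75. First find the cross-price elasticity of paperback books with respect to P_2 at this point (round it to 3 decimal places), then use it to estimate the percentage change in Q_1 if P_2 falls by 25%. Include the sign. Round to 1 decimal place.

-3.5%

At P_1 = 28.01, P_2 = 28.75: Q_1 = 2061.241.
∂Q_1/∂P_2 = 10.
ε = (∂Q_1/∂P_2)(P_2/Q_1) = 10.0000 × 28.75/2061.241 ≈ 0.139.
%ΔQ_1 ≈ ε × %ΔP_2 = 0.139 × (-25%) = -3.5%.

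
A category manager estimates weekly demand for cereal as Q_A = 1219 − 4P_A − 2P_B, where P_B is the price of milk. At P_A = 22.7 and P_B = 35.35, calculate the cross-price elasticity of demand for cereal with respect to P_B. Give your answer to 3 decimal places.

-0.067

At P_A = 22.7 and P_B = 35.35: Q_A = 1057.5.
∂Q_A/∂P_B = -2.
ε = (∂Q_A/∂P_B)(P_B/Q_A) = -2 × (35.35/1057.5) ≈ -0.067.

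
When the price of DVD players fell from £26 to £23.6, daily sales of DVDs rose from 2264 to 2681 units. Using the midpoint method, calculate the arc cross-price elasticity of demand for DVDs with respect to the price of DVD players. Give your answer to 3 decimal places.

-1.743

ΔQ_A = 2681 − 2264 = 417; ΔP_B = 23.6 − 26 = -2.4.
Midpoints: Q̄_A = 2472.5, P̄_B = 24.80.
ε = (ΔQ_A/Q̄_A)/(ΔP_B/P̄_B) = (417/2472.5)/(-2.4/24.80) ≈ -1.743.
ε < 0: DVDs and DVD players are complements.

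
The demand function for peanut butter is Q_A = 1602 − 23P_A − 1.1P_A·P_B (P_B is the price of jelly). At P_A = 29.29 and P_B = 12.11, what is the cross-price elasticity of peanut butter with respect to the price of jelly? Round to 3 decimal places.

At P_A = 29.29 and P_B = 12.11: Q_A = 538.158.
∂Q_A/∂P_B = -1.1P_A = -1.1(29.29) = -32.2190.
ε = (∂Q_A/∂P_B)(P_B/Q_A) = -32.2190 × (12.11/538.158) ≈ -0.725.

-0.725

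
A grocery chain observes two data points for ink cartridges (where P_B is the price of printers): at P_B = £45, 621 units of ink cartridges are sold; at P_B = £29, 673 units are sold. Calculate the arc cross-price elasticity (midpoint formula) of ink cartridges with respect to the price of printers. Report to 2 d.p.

ΔQ_A = 673 − 621 = 52; ΔP_B = 29 − 45 = -16.
Midpoints: Q̄_A = 647.0, P̄_B = 37.00.
ε = (ΔQ_A/Q̄_A)/(ΔP_B/P̄_B) = (52/647.0)/(-16/37.00) ≈ -0.19.
ε < 0: ink cartridges and printers are complements.

-0.19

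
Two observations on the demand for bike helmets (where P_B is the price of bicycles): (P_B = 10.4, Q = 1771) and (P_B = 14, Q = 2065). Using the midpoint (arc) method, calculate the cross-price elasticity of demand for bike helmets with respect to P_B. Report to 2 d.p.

ΔQ_A = 2065 − 1771 = 294; ΔP_B = 14 − 10.4 = 3.6.
Midpoints: Q̄_A = 1918.0, P̄_B = 12.20.
ε = (ΔQ_A/Q̄_A)/(ΔP_B/P̄_B) = (294/1918.0)/(3.6/12.20) ≈ 0.52.

0.52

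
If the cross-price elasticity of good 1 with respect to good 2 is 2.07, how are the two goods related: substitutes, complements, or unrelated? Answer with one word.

substitutes

ε = 2.07 > 0, so a higher price of good 2 raises demand for good 1: substitutes.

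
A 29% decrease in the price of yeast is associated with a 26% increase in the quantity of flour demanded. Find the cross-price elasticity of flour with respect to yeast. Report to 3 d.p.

ε = (%ΔQ of flour) / (%ΔP of yeast) = (26%) / (-29%) ≈ -0.897.
Negative cross-price elasticity: complements.

-0.897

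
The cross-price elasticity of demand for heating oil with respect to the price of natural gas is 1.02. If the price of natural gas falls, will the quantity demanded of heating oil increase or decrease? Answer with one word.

ε > 0 and the price of natural gas falls, so the quantity of heating oil moves in the same direction: it decreases.

decrease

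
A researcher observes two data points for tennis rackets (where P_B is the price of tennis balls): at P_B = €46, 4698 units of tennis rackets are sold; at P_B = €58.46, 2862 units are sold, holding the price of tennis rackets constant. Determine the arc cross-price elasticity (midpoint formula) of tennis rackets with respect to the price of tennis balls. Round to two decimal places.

ΔQ_A = 2862 − 4698 = -1836; ΔP_B = 58.46 − 46 = 12.46.
Midpoints: Q̄_A = 3780.0, P̄_B = 52.23.
ε = (ΔQ_A/Q̄_A)/(ΔP_B/P̄_B) = (-1836/3780.0)/(12.46/52.23) ≈ -2.04.
ε < 0: tennis rackets and tennis balls are complements.

-2.04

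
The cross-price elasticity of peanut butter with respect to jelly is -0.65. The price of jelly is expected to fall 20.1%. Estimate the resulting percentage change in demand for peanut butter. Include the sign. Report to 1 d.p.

13.1%

%ΔQ ≈ ε × %ΔP of jelly = -0.65 × (-20.1%) = 13.1%.
Demand for peanut butter rises by about 13.1%.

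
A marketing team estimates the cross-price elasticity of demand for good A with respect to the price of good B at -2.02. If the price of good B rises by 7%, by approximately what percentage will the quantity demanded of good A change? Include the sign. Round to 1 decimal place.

-14.1%

%ΔQ ≈ ε × %ΔP of good B = -2.02 × (7%) = -14.1%.
Demand for good A falls by about 14.1%.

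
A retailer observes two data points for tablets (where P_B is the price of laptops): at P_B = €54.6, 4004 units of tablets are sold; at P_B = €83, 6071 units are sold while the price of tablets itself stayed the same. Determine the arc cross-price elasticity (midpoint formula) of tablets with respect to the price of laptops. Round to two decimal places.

0.99

ΔQ_A = 6071 − 4004 = 2067; ΔP_B = 83 − 54.6 = 28.4.
Midpoints: Q̄_A = 5037.5, P̄_B = 68.80.
ε = (ΔQ_A/Q̄_A)/(ΔP_B/P̄_B) = (2067/5037.5)/(28.4/68.80) ≈ 0.99.
ε > 0: tablets and laptops are substitutes.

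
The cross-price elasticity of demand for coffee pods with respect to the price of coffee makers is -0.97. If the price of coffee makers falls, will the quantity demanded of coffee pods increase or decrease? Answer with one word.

ε < 0 and the price of coffee makers falls, so the quantity of coffee pods moves in the opposite direction: it increases.

increase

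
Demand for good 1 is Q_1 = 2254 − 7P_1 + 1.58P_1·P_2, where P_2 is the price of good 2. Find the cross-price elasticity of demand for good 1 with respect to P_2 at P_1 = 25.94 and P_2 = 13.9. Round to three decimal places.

At P_1 = 25.94 and P_2 = 13.9: Q_1 = 2642.114.
∂Q_1/∂P_2 = 1.58P_1 = 1.58(25.94) = 40.9852.
ε = (∂Q_1/∂P_2)(P_2/Q_1) = 40.9852 × (13.9/2642.114) ≈ 0.216.

0.216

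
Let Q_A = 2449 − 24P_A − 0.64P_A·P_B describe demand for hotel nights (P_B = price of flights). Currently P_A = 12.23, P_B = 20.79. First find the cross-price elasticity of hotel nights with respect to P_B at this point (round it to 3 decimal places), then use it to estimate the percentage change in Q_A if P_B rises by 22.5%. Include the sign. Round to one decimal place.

-1.8%

At P_A = 12.23, P_B = 20.79: Q_A = 1992.753.
∂Q_A/∂P_B = -0.64P_A = -7.8272.
ε = (∂Q_A/∂P_B)(P_B/Q_A) = -7.8272 × 20.79/1992.753 ≈ -0.082.
%ΔQ_A ≈ ε × %ΔP_B = -0.082 × (22.5%) = -1.8%.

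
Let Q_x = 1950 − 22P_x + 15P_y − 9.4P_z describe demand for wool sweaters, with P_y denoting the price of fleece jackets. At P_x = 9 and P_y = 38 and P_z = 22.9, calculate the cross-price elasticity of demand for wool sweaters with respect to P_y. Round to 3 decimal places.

0.271

At P_x = 9 and P_y = 38 and P_z = 22.9: Q_x = 2106.74.
∂Q_x/∂P_y = 15.
ε = (∂Q_x/∂P_y)(P_y/Q_x) = 15 × (38/2106.74) ≈ 0.271.
Since ε > 0, wool sweaters and fleece jackets are substitutes.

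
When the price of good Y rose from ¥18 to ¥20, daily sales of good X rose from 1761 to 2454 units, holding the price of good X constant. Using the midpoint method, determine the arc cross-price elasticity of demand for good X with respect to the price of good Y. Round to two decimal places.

ΔQ_X = 2454 − 1761 = 693; ΔP_Y = 20 − 18 = 2.
Midpoints: Q̄_X = 2107.5, P̄_Y = 19.00.
ε = (ΔQ_X/Q̄_X)/(ΔP_Y/P̄_Y) = (693/2107.5)/(2/19.00) ≈ 3.12.
ε > 0: good X and good Y are substitutes.

3.12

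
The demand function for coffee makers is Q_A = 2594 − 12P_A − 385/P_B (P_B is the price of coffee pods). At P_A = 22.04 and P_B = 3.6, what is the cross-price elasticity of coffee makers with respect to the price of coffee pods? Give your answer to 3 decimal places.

At P_A = 22.04 and P_B = 3.6: Q_A = 2222.576.
∂Q_A/∂P_B = 385/P_B² = 29.7068.
ε = (∂Q_A/∂P_B)(P_B/Q_A) = 29.7068 × (3.6/2222.576) ≈ 0.048.
ε > 0: substitutes.

0.048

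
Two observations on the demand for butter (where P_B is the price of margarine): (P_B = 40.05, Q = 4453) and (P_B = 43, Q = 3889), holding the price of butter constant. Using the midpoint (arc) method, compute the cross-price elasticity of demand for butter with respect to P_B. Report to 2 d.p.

-1.90

ΔQ_A = 3889 − 4453 = -564; ΔP_B = 43 − 40.05 = 2.95.
Midpoints: Q̄_A = 4171.0, P̄_B = 41.52.
ε = (ΔQ_A/Q̄_A)/(ΔP_B/P̄_B) = (-564/4171.0)/(2.95/41.52) ≈ -1.90.
ε < 0: butter and margarine are complements.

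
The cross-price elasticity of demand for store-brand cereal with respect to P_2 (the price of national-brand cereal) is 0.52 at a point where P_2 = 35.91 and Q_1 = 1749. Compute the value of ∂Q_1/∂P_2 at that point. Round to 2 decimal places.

25.33

ε = (∂Q_1/∂P_2)·(P_2/Q_1) ⇒ ∂Q_1/∂P_2 = ε·Q_1/P_2 = 0.52 × 1749/35.91 ≈ 25.33.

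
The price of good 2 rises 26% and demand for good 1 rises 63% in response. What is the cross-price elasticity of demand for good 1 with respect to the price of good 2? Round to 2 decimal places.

ε = (%ΔQ of good 1) / (%ΔP of good 2) = (63%) / (26%) ≈ 2.42.

2.42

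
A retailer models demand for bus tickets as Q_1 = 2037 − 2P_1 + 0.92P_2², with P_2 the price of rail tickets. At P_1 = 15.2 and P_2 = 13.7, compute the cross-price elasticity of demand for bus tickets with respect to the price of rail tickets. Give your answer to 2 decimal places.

0.16

At P_1 = 15.2 and P_2 = 13.7: Q_1 = 2179.275.
∂Q_1/∂P_2 = 1.84P_2 = 1.84(13.7) = 25.2080.
ε = (∂Q_1/∂P_2)(P_2/Q_1) = 25.2080 × (13.7/2179.275) ≈ 0.16.
ε > 0: substitutes.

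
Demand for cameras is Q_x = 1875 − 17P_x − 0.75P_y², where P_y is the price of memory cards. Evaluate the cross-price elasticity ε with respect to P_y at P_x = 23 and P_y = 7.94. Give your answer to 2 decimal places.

-0.07

At P_x = 23 and P_y = 7.94: Q_x = 1436.717.
∂Q_x/∂P_y = -1.5P_y = -1.5(7.94) = -11.9100.
ε = (∂Q_x/∂P_y)(P_y/Q_x) = -11.9100 × (7.94/1436.717) ≈ -0.07.
ε < 0: complements.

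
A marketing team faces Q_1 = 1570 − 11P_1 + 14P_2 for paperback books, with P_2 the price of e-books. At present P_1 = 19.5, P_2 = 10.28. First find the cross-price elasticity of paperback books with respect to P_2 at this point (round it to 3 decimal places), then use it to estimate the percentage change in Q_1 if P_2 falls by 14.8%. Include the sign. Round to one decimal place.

At P_1 = 19.5, P_2 = 10.28: Q_1 = 1499.42.
∂Q_1/∂P_2 = 14.
ε = (∂Q_1/∂P_2)(P_2/Q_1) = 14.0000 × 10.28/1499.42 ≈ 0.096.
%ΔQ_1 ≈ ε × %ΔP_2 = 0.096 × (-14.8%) = -1.4%.

-1.4%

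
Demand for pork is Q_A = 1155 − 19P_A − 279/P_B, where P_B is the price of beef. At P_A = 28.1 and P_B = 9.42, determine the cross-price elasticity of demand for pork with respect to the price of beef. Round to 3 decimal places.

At P_A = 28.1 and P_B = 9.42: Q_A = 591.482.
∂Q_A/∂P_B = 279/P_B² = 3.1441.
ε = (∂Q_A/∂P_B)(P_B/Q_A) = 3.1441 × (9.42/591.482) ≈ 0.050.
ε > 0: substitutes.

0.050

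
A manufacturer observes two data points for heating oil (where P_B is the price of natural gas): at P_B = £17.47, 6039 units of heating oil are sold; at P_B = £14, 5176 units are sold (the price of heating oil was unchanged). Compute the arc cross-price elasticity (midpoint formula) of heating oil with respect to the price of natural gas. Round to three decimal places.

ΔQ_A = 5176 − 6039 = -863; ΔP_B = 14 − 17.47 = -3.47.
Midpoints: Q̄_A = 5607.5, P̄_B = 15.73.
ε = (ΔQ_A/Q̄_A)/(ΔP_B/P̄_B) = (-863/5607.5)/(-3.47/15.73) ≈ 0.698.

0.698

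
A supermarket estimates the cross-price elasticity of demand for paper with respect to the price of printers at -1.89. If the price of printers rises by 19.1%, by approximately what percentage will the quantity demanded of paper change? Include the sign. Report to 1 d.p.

%ΔQ ≈ ε × %ΔP of printers = -1.89 × (19.1%) = -36.1%.

-36.1%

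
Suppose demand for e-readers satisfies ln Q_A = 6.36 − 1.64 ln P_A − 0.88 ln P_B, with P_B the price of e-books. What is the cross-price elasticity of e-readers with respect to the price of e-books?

In a log-linear (constant-elasticity) demand function, the coefficient on ln P_B is the cross-price elasticity.
ε = -0.88. Negative, so e-readers and e-books are complements.

-0.88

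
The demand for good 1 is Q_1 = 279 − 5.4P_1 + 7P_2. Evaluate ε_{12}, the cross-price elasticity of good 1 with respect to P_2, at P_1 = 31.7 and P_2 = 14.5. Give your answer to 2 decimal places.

At P_1 = 31.7 and P_2 = 14.5: Q_1 = 209.32.
∂Q_1/∂P_2 = 7.
ε = (∂Q_1/∂P_2)(P_2/Q_1) = 7 × (14.5/209.32) ≈ 0.48.

0.48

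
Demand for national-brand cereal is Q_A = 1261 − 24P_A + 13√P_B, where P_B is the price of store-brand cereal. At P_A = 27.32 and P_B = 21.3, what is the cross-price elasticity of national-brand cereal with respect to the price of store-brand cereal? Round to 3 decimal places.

0.045

At P_A = 27.32 and P_B = 21.3: Q_A = 665.317.
∂Q_A/∂P_B = 13/(2√P_B) = 13/(2√21.3) = 1.4084.
ε = (∂Q_A/∂P_B)(P_B/Q_A) = 1.4084 × (21.3/665.317) ≈ 0.045.
ε > 0: substitutes.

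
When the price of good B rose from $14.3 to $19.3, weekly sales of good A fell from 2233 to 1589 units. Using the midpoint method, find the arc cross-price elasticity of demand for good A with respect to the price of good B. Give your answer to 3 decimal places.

-1.132

ΔQ_A = 1589 − 2233 = -644; ΔP_B = 19.3 − 14.3 = 5.
Midpoints: Q̄_A = 1911.0, P̄_B = 16.80.
ε = (ΔQ_A/Q̄_A)/(ΔP_B/P̄_B) = (-644/1911.0)/(5/16.80) ≈ -1.132.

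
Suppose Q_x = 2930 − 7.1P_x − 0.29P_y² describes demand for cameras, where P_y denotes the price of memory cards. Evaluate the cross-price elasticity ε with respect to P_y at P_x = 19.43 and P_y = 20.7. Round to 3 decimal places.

At P_x = 19.43 and P_y = 20.7: Q_x = 2667.785.
∂Q_x/∂P_y = -0.58P_y = -0.58(20.7) = -12.0060.
ε = (∂Q_x/∂P_y)(P_y/Q_x) = -12.0060 × (20.7/2667.785) ≈ -0.093.
ε < 0: complements.

-0.093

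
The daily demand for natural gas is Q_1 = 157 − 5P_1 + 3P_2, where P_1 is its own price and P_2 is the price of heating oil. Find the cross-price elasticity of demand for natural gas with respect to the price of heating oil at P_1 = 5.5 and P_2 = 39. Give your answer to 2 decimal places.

0.47

At P_1 = 5.5 and P_2 = 39: Q_1 = 246.5.
∂Q_1/∂P_2 = 3.
ε = (∂Q_1/∂P_2)(P_2/Q_1) = 3 × (39/246.5) ≈ 0.47.
Since ε > 0, natural gas and heating oil are substitutes.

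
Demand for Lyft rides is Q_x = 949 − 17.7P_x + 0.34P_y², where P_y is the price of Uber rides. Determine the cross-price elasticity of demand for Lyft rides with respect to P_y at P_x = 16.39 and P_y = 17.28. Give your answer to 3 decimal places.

0.267

At P_x = 16.39 and P_y = 17.28: Q_x = 760.420.
∂Q_x/∂P_y = 0.68P_y = 0.68(17.28) = 11.7504.
ε = (∂Q_x/∂P_y)(P_y/Q_x) = 11.7504 × (17.28/760.420) ≈ 0.267.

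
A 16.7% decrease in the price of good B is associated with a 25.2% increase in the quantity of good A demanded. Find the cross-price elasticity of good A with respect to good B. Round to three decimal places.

ε = (%ΔQ of good A) / (%ΔP of good B) = (25.2%) / (-16.7%) ≈ -1.509.
Negative cross-price elasticity: complements.

-1.509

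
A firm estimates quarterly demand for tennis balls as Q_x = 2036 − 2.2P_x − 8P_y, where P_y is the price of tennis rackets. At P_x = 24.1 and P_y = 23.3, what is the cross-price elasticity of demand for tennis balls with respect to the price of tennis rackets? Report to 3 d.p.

At P_x = 24.1 and P_y = 23.3: Q_x = 1796.58.
∂Q_x/∂P_y = -8.
ε = (∂Q_x/∂P_y)(P_y/Q_x) = -8 × (23.3/1796.58) ≈ -0.104.
Since ε < 0, tennis balls and tennis rackets are complements.

-0.104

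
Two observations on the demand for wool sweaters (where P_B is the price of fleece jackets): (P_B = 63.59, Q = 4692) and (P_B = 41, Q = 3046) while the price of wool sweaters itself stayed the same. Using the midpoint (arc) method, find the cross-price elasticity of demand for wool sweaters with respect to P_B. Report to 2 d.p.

ΔQ_A = 3046 − 4692 = -1646; ΔP_B = 41 − 63.59 = -22.59.
Midpoints: Q̄_A = 3869.0, P̄_B = 52.30.
ε = (ΔQ_A/Q̄_A)/(ΔP_B/P̄_B) = (-1646/3869.0)/(-22.59/52.30) ≈ 0.98.
ε > 0: wool sweaters and fleece jackets are substitutes.

0.98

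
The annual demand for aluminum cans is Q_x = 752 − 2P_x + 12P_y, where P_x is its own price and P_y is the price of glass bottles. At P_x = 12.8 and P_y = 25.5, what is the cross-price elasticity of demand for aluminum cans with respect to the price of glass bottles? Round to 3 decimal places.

0.296

At P_x = 12.8 and P_y = 25.5: Q_x = 1032.4.
∂Q_x/∂P_y = 12.
ε = (∂Q_x/∂P_y)(P_y/Q_x) = 12 × (25.5/1032.4) ≈ 0.296.
Since ε > 0, aluminum cans and glass bottles are substitutes.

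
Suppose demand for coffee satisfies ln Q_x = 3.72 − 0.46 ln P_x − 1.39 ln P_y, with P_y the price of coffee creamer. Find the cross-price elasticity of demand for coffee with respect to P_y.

In a log-linear (constant-elasticity) demand function, the coefficient on ln P_y is the cross-price elasticity.
ε = -1.39. Negative, so coffee and coffee creamer are complements.

-1.39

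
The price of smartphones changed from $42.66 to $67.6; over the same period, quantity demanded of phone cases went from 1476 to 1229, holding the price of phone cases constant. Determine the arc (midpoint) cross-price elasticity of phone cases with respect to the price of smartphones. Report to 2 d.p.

-0.40

ΔQ_A = 1229 − 1476 = -247; ΔP_B = 67.6 − 42.66 = 24.94.
Midpoints: Q̄_A = 1352.5, P̄_B = 55.13.
ε = (ΔQ_A/Q̄_A)/(ΔP_B/P̄_B) = (-247/1352.5)/(24.94/55.13) ≈ -0.40.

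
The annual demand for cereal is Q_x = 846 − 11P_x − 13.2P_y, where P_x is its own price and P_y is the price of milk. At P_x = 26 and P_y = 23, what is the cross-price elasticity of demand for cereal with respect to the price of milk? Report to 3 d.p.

-1.184

At P_x = 26 and P_y = 23: Q_x = 256.4.
∂Q_x/∂P_y = -13.2.
ε = (∂Q_x/∂P_y)(P_y/Q_x) = -13.2 × (23/256.4) ≈ -1.184.
Since ε < 0, cereal and milk are complements.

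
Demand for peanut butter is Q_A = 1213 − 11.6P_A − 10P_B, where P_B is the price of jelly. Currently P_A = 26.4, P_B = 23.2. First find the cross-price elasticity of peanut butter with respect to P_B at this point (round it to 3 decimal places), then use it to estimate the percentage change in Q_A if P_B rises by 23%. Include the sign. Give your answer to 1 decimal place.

-7.9%

At P_A = 26.4, P_B = 23.2: Q_A = 674.76.
∂Q_A/∂P_B = -10.
ε = (∂Q_A/∂P_B)(P_B/Q_A) = -10.0000 × 23.2/674.76 ≈ -0.344.
%ΔQ_A ≈ ε × %ΔP_B = -0.344 × (23%) = -7.9%.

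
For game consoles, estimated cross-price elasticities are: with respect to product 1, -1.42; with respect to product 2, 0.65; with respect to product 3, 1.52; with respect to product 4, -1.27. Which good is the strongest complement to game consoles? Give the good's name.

Complements have ε < 0. The most negative value is -1.42 (product 1).

product 1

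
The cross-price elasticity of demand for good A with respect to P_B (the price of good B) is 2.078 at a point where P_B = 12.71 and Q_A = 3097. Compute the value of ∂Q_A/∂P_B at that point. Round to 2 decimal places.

ε = (∂Q_A/∂P_B)·(P_B/Q_A) ⇒ ∂Q_A/∂P_B = ε·Q_A/P_B = 2.078 × 3097/12.71 ≈ 506.34.

506.34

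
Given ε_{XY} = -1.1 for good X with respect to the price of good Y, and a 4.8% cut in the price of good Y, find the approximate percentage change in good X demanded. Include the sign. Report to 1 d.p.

%ΔQ ≈ ε × %ΔP of good Y = -1.1 × (-4.8%) = 5.3%.

5.3%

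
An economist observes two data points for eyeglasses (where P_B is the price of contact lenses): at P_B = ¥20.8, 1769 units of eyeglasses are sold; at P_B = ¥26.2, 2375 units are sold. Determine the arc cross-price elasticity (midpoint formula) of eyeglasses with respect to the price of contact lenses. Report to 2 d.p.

ΔQ_A = 2375 − 1769 = 606; ΔP_B = 26.2 − 20.8 = 5.4.
Midpoints: Q̄_A = 2072.0, P̄_B = 23.50.
ε = (ΔQ_A/Q̄_A)/(ΔP_B/P̄_B) = (606/2072.0)/(5.4/23.50) ≈ 1.27.
ε > 0: eyeglasses and contact lenses are substitutes.

1.27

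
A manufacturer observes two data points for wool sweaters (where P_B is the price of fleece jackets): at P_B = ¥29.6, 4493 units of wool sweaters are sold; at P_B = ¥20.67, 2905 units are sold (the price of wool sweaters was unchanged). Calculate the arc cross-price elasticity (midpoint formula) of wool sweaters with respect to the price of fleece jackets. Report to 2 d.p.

ΔQ_A = 2905 − 4493 = -1588; ΔP_B = 20.67 − 29.6 = -8.93.
Midpoints: Q̄_A = 3699.0, P̄_B = 25.14.
ε = (ΔQ_A/Q̄_A)/(ΔP_B/P̄_B) = (-1588/3699.0)/(-8.93/25.14) ≈ 1.21.
ε > 0: wool sweaters and fleece jackets are substitutes.

1.21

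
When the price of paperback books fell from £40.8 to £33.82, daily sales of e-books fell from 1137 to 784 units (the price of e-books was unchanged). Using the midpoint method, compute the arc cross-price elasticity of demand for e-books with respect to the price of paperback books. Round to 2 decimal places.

ΔQ_A = 784 − 1137 = -353; ΔP_B = 33.82 − 40.8 = -6.98.
Midpoints: Q̄_A = 960.5, P̄_B = 37.31.
ε = (ΔQ_A/Q̄_A)/(ΔP_B/P̄_B) = (-353/960.5)/(-6.98/37.31) ≈ 1.96.
ε > 0: e-books and paperback books are substitutes.

1.96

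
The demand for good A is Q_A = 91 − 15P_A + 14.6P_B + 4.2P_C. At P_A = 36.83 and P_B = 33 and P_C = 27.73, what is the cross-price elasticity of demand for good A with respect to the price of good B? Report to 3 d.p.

At P_A = 36.83 and P_B = 33 and P_C = 27.73: Q_A = 136.816.
∂Q_A/∂P_B = 14.6.
ε = (∂Q_A/∂P_B)(P_B/Q_A) = 14.6 × (33/136.816) ≈ 3.522.

3.522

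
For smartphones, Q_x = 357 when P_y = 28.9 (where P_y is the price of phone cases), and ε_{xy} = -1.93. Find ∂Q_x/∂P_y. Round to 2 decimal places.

ε = (∂Q_x/∂P_y)·(P_y/Q_x) ⇒ ∂Q_x/∂P_y = ε·Q_x/P_y = -1.93 × 357/28.9 ≈ -23.84.

-23.84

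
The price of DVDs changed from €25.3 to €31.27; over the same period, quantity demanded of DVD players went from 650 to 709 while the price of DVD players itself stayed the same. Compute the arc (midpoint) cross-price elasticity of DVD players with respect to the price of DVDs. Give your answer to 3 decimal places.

0.411

ΔQ_A = 709 − 650 = 59; ΔP_B = 31.27 − 25.3 = 5.97.
Midpoints: Q̄_A = 679.5, P̄_B = 28.29.
ε = (ΔQ_A/Q̄_A)/(ΔP_B/P̄_B) = (59/679.5)/(5.97/28.29) ≈ 0.411.
ε > 0: DVD players and DVDs are substitutes.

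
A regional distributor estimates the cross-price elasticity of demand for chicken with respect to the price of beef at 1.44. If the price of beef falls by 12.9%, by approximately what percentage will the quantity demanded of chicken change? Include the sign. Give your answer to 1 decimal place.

%ΔQ ≈ ε × %ΔP of beef = 1.44 × (-12.9%) = -18.6%.
Demand for chicken falls by about 18.6%.

-18.6%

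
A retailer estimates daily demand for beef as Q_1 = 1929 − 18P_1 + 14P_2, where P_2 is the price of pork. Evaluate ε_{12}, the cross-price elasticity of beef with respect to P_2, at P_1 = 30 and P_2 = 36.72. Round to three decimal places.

0.270

At P_1 = 30 and P_2 = 36.72: Q_1 = 1903.08.
∂Q_1/∂P_2 = 14.
ε = (∂Q_1/∂P_2)(P_2/Q_1) = 14 × (36.72/1903.08) ≈ 0.270.
Since ε > 0, beef and pork are substitutes.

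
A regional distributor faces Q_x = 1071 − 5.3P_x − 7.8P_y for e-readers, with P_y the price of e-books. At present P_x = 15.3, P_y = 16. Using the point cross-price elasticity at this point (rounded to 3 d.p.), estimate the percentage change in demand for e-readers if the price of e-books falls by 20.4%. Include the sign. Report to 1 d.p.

2.9%

At P_x = 15.3, P_y = 16: Q_x = 865.11.
∂Q_x/∂P_y = -7.8.
ε = (∂Q_x/∂P_y)(P_y/Q_x) = -7.8000 × 16/865.11 ≈ -0.144.
%ΔQ_x ≈ ε × %ΔP_y = -0.144 × (-20.4%) = 2.9%.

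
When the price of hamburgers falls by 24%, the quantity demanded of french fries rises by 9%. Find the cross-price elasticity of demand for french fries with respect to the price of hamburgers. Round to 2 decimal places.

-0.38

ε = (%ΔQ of french fries) / (%ΔP of hamburgers) = (9%) / (-24%) ≈ -0.38.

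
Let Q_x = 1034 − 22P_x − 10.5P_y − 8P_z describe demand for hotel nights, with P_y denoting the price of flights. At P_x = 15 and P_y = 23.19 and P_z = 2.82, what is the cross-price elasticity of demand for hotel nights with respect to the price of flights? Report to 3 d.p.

-0.556

At P_x = 15 and P_y = 23.19 and P_z = 2.82: Q_x = 437.945.
∂Q_x/∂P_y = -10.5.
ε = (∂Q_x/∂P_y)(P_y/Q_x) = -10.5 × (23.19/437.945) ≈ -0.556.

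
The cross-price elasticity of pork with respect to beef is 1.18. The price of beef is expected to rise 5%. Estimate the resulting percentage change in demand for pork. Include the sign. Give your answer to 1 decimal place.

5.9%

%ΔQ ≈ ε × %ΔP of beef = 1.18 × (5%) = 5.9%.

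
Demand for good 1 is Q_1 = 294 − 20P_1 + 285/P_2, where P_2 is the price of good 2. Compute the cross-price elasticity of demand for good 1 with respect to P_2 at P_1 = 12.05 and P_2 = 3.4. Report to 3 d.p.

-0.613

At P_1 = 12.05 and P_2 = 3.4: Q_1 = 136.824.
∂Q_1/∂P_2 = −285/P_2² = -24.6540.
ε = (∂Q_1/∂P_2)(P_2/Q_1) = -24.6540 × (3.4/136.824) ≈ -0.613.
ε < 0: complements.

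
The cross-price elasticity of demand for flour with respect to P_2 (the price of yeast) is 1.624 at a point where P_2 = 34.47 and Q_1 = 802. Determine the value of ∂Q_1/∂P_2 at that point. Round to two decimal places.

ε = (∂Q_1/∂P_2)·(P_2/Q_1) ⇒ ∂Q_1/∂P_2 = ε·Q_1/P_2 = 1.624 × 802/34.47 ≈ 37.78.

37.78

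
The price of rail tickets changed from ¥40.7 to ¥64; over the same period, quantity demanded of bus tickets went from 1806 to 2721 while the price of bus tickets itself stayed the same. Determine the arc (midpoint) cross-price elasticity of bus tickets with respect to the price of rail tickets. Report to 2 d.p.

ΔQ_A = 2721 − 1806 = 915; ΔP_B = 64 − 40.7 = 23.3.
Midpoints: Q̄_A = 2263.5, P̄_B = 52.35.
ε = (ΔQ_A/Q̄_A)/(ΔP_B/P̄_B) = (915/2263.5)/(23.3/52.35) ≈ 0.91.

0.91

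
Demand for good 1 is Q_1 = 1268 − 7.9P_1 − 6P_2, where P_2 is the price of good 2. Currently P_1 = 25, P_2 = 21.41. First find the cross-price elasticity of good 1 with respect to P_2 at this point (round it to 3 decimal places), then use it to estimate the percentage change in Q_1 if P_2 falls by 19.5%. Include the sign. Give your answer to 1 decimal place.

2.7%

At P_1 = 25, P_2 = 21.41: Q_1 = 942.04.
∂Q_1/∂P_2 = -6.
ε = (∂Q_1/∂P_2)(P_2/Q_1) = -6.0000 × 21.41/942.04 ≈ -0.136.
%ΔQ_1 ≈ ε × %ΔP_2 = -0.136 × (-19.5%) = 2.7%.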